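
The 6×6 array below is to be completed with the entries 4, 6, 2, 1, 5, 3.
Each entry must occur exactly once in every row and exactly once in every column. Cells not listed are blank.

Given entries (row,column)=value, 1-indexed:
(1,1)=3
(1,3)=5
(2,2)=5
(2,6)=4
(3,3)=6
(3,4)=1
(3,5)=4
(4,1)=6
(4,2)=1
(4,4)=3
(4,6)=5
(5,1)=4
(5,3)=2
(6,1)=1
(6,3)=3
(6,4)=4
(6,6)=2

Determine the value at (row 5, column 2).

Row 2, column 1: row 2 has {4, 5} and column 1 has {4, 6, 1, 3}, leaving only 2.
Row 2, column 3: row 2 has {4, 2, 5} and column 3 has {6, 2, 5, 3}, leaving only 1.
Row 2, column 4: row 2 has {4, 2, 1, 5} and column 4 has {4, 1, 3}, leaving only 6.
Row 1, column 4: row 1 has {5, 3} and column 4 has {4, 6, 1, 3}, leaving only 2.
Row 2, column 5: row 2 has {4, 6, 2, 1, 5} and column 5 has {4}, leaving only 3.
Row 3, column 1: row 3 has {4, 6, 1} and column 1 has {4, 6, 2, 1, 3}, leaving only 5.
Row 3, column 6: row 3 has {4, 6, 1, 5} and column 6 has {4, 2, 5}, leaving only 3.
Row 3, column 2: row 3 has {4, 6, 1, 5, 3} and column 2 has {1, 5}, leaving only 2.
Row 4, column 3: row 4 has {6, 1, 5, 3} and column 3 has {6, 2, 1, 5, 3}, leaving only 4.
Row 4, column 5: row 4 has {4, 6, 1, 5, 3} and column 5 has {4, 3}, leaving only 2.
Row 5, column 4: row 5 has {4, 2} and column 4 has {4, 6, 2, 1, 3}, leaving only 5.
Row 6, column 2: row 6 has {4, 2, 1, 3} and column 2 has {2, 1, 5}, leaving only 6.
Row 5 already has {4, 2, 5} and column 2 already has {6, 2, 1, 5}, so row 5, column 2 must be 3.

3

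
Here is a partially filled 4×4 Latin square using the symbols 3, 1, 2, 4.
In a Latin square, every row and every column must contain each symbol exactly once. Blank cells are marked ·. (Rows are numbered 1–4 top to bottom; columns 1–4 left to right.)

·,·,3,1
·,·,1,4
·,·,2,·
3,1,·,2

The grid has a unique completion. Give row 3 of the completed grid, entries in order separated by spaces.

1 4 2 3

Row 3, column 4: row 3 has {2} and column 4 has {1, 2, 4}, leaving only 3.
Row 3, column 2: row 3 has {3, 2} and column 2 has {1}, leaving only 4.
Row 3, column 1: row 3 has {3, 2, 4} and column 1 has {3}, leaving only 1.
So row 3 reads: 1 4 2 3.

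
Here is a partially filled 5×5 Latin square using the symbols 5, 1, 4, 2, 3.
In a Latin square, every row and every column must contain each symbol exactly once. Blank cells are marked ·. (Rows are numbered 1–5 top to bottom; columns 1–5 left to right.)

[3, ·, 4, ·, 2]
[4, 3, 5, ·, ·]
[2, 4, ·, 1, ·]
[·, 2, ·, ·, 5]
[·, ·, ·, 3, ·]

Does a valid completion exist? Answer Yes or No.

No

Row 1, column 4: row 1 has {4, 2, 3} and column 4 has {1, 3}, so it must be 5.
Row 1, column 2: row 1 has {5, 4, 2, 3} and column 2 has {4, 2, 3}, so it must be 1.
Row 2, column 4: row 2 has {5, 4, 3} and column 4 has {5, 1, 3}, so it must be 2.
Row 2, column 5: row 2 has {5, 4, 2, 3} and column 5 has {5, 2}, so it must be 1.
Row 3, column 3: row 3 has {1, 4, 2} and column 3 has {5, 4}, so it must be 3.
Now row 3, column 5: row 3 together with column 5 already contain {5, 1, 4, 2, 3} — every symbol — so nothing can go there. The grid has no valid completion.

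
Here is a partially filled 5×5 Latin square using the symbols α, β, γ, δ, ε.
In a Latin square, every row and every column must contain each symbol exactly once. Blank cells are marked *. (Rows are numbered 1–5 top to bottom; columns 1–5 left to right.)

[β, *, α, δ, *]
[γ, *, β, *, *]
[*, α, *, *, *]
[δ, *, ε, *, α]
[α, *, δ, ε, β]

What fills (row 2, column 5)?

Row 2, column 4: row 2 has {β, γ} and column 4 has {δ, ε}, leaving only α.
Row 3, column 1: row 3 has {α} and column 1 has {α, β, γ, δ}, leaving only ε.
Row 3, column 3: row 3 has {α, ε} and column 3 has {α, β, δ, ε}, leaving only γ.
Row 3, column 4: row 3 has {α, γ, ε} and column 4 has {α, δ, ε}, leaving only β.
Row 3, column 5: row 3 has {α, β, γ, ε} and column 5 has {α, β}, leaving only δ.
Row 2 already has {α, β, γ} and column 5 already has {α, β, δ}, so row 2, column 5 must be ε.

ε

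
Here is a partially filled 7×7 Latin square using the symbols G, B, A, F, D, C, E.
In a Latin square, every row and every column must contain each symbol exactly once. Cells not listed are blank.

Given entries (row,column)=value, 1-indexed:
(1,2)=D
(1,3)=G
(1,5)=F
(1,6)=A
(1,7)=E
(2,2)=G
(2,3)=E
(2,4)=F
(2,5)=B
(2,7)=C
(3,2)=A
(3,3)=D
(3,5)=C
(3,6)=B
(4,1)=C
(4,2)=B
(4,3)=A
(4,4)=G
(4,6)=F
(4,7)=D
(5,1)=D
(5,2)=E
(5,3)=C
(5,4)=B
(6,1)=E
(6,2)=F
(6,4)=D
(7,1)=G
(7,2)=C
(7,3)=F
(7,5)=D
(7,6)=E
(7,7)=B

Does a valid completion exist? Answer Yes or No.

No row or column among the givens repeats a symbol, and propagating forced cells runs into no contradiction.
One valid completion exists (for instance, B D G C F A E / A G E F B D C / F A D E C B G / C B A G E F D / D E C B A G F / E F B D G C A / G C F A D E B).

Yes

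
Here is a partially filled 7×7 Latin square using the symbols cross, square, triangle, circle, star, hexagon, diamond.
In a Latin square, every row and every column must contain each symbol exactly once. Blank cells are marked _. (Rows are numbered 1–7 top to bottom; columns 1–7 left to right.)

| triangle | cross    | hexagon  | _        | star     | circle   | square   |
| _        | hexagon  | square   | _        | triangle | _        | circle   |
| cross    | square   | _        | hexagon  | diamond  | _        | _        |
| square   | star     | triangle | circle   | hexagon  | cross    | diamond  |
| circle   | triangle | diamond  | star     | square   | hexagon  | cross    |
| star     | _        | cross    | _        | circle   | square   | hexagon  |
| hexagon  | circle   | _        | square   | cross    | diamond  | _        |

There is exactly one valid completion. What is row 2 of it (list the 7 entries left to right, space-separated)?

Row 2, column 1: row 2 has {square, triangle, circle, hexagon} and column 1 has {cross, square, triangle, circle, star, hexagon}, leaving only diamond.
Row 2, column 4: row 2 has {square, triangle, circle, hexagon, diamond} and column 4 has {square, circle, star, hexagon}, leaving only cross.
Row 2, column 6: row 2 has {cross, square, triangle, circle, hexagon, diamond} and column 6 has {cross, square, circle, hexagon, diamond}, leaving only star.
So row 2 reads: diamond hexagon square cross triangle star circle.

diamond hexagon square cross triangle star circle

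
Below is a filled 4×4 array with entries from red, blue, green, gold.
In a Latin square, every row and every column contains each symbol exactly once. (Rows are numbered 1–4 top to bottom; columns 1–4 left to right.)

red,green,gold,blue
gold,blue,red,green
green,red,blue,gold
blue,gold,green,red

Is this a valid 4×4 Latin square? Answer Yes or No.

Each row is a permutation of the 4 symbols, and so is each column.

Yes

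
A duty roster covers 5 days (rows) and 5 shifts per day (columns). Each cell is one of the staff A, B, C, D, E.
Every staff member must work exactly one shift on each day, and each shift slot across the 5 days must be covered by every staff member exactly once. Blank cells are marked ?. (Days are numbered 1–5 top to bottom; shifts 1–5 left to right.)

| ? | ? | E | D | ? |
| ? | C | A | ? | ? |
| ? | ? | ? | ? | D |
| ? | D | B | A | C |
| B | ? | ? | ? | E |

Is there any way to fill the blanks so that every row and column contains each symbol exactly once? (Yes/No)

No day or shift among the givens repeats a symbol, and propagating forced cells runs into no contradiction.
One valid completion exists (for instance, C B E D A / D C A E B / A E C B D / E D B A C / B A D C E).

Yes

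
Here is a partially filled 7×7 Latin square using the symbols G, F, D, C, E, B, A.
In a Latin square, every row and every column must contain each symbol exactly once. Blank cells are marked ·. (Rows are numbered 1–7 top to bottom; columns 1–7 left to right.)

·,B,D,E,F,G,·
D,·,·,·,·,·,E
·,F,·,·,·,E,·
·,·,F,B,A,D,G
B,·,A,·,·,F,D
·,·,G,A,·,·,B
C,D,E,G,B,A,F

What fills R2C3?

C

Row 1, column 1: row 1 has {G, F, D, E, B} and column 1 has {D, C, B}, leaving only A.
Row 1, column 7: row 1 has {G, F, D, E, B, A} and column 7 has {G, F, D, E, B}, leaving only C.
Row 3, column 1: row 3 has {F, E} and column 1 has {D, C, B, A}, leaving only G.
Row 3, column 7: row 3 has {G, F, E} and column 7 has {G, F, D, C, E, B}, leaving only A.
Row 4, column 1: row 4 has {G, F, D, B, A} and column 1 has {G, D, C, B, A}, leaving only E.
Row 4, column 2: row 4 has {G, F, D, E, B, A} and column 2 has {F, D, B}, leaving only C.
Row 5, column 4: row 5 has {F, D, B, A} and column 4 has {G, E, B, A}, leaving only C.
Row 2, column 4: row 2 has {D, E} and column 4 has {G, C, E, B, A}, leaving only F.
Row 3, column 4: row 3 has {G, F, E, A} and column 4 has {G, F, C, E, B, A}, leaving only D.
Row 3, column 5: row 3 has {G, F, D, E, A} and column 5 has {F, B, A}, leaving only C.
Row 2, column 5: row 2 has {F, D, E} and column 5 has {F, C, B, A}, leaving only G.
Row 2, column 2: row 2 has {G, F, D, E} and column 2 has {F, D, C, B}, leaving only A.
Row 3, column 3: row 3 has {G, F, D, C, E, A} and column 3 has {G, F, D, E, A}, leaving only B.
Row 2 already has {G, F, D, E, A} and column 3 already has {G, F, D, E, B, A}, so row 2, column 3 must be C.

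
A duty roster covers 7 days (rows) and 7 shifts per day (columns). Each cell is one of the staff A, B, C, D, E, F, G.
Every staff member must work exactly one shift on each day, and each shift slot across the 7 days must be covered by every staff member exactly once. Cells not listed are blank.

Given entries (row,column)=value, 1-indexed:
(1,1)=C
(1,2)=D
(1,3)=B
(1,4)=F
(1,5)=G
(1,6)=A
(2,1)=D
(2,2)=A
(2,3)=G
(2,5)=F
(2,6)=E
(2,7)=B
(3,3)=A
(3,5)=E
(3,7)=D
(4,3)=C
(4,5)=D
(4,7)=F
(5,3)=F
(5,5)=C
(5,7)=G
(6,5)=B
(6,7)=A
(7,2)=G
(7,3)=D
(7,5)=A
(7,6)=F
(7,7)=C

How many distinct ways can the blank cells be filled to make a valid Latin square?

Day 1, shift 7: eliminating its day and shift leaves {E}.
Day 2, shift 4: eliminating its day and shift leaves {C}.
Day 3, shift 1: eliminating its day and shift leaves {B, F, G}.
Day 3, shift 2: eliminating its day and shift leaves {B, C, F}.
Day 3, shift 4: eliminating its day and shift leaves {B, C, G}.
Day 3, shift 6: eliminating its day and shift leaves {B, C, G}.
Day 4, shift 1: eliminating its day and shift leaves {A, B, E, G}.
Day 4, shift 2: eliminating its day and shift leaves {B, E}.
Day 4, shift 4: eliminating its day and shift leaves {A, B, E, G}.
Day 4, shift 6: eliminating its day and shift leaves {B, G}.
Day 5, shift 1: eliminating its day and shift leaves {A, B, E}.
Day 5, shift 2: eliminating its day and shift leaves {B, E}.
Day 5, shift 4: eliminating its day and shift leaves {A, B, D, E}.
Day 5, shift 6: eliminating its day and shift leaves {B, D}.
Day 6, shift 1: eliminating its day and shift leaves {E, F, G}.
Day 6, shift 2: eliminating its day and shift leaves {C, E, F}.
Day 6, shift 3: eliminating its day and shift leaves {E}.
Day 6, shift 4: eliminating its day and shift leaves {C, D, E, G}.
Day 6, shift 6: eliminating its day and shift leaves {C, D, G}.
Day 7, shift 1: eliminating its day and shift leaves {B, E}.
Day 7, shift 4: eliminating its day and shift leaves {B, E}.
Enumerating the assignments across these blanks that avoid any day or shift repeat gives 8 completions.

8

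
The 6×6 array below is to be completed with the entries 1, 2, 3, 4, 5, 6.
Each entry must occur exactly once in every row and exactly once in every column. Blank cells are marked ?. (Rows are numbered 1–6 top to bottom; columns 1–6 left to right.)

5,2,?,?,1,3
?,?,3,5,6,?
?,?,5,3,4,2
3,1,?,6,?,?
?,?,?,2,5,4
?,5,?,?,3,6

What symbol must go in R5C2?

3

Row 1, column 4: row 1 has {1, 2, 3, 5} and column 4 has {2, 3, 5, 6}, leaving only 4.
Row 1, column 3: row 1 has {1, 2, 3, 4, 5} and column 3 has {3, 5}, leaving only 6.
Row 2, column 2: row 2 has {3, 5, 6} and column 2 has {1, 2, 5}, leaving only 4.
Row 2, column 6: row 2 has {3, 4, 5, 6} and column 6 has {2, 3, 4, 6}, leaving only 1.
Row 2, column 1: row 2 has {1, 3, 4, 5, 6} and column 1 has {3, 5}, leaving only 2.
Row 3, column 2: row 3 has {2, 3, 4, 5} and column 2 has {1, 2, 4, 5}, leaving only 6.
Row 5 already has {2, 4, 5} and column 2 already has {1, 2, 4, 5, 6}, so row 5, column 2 must be 3.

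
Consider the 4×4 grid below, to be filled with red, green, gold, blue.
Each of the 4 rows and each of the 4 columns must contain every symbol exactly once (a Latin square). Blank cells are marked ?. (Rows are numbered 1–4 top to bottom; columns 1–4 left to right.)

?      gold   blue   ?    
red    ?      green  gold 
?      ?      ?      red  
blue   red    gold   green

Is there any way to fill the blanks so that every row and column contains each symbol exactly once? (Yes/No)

Row 1, column 4: row 1 together with column 4 already contain {red, green, gold, blue} — every symbol — so nothing can go there. The grid has no valid completion.

No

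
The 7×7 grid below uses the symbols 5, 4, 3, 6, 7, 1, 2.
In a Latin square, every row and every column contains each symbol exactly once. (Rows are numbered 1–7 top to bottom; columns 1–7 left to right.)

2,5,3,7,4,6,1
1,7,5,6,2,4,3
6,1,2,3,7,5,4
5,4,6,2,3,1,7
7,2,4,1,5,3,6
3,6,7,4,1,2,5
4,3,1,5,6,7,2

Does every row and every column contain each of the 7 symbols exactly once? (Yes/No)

Each row is a permutation of the 7 symbols, and so is each column.

Yes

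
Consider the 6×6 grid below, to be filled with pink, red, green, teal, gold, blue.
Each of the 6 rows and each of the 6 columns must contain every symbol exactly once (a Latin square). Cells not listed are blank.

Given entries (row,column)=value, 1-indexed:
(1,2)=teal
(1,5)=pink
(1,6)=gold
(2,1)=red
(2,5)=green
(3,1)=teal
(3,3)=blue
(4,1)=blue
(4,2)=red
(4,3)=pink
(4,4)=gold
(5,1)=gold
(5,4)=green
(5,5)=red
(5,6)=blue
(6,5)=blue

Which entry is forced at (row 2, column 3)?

Row 1, column 1: row 1 has {pink, teal, gold} and column 1 has {red, teal, gold, blue}, leaving only green.
Row 1, column 3: row 1 has {pink, green, teal, gold} and column 3 has {pink, blue}, leaving only red.
Row 1, column 4: row 1 has {pink, red, green, teal, gold} and column 4 has {green, gold}, leaving only blue.
Row 3, column 5: row 3 has {teal, blue} and column 5 has {pink, red, green, blue}, leaving only gold.
Row 4, column 5: row 4 has {pink, red, gold, blue} and column 5 has {pink, red, green, gold, blue}, leaving only teal.
Row 4, column 6: row 4 has {pink, red, teal, gold, blue} and column 6 has {gold, blue}, leaving only green.
Row 5, column 2: row 5 has {red, green, gold, blue} and column 2 has {red, teal}, leaving only pink.
Row 3, column 2: row 3 has {teal, gold, blue} and column 2 has {pink, red, teal}, leaving only green.
Row 5, column 3: row 5 has {pink, red, green, gold, blue} and column 3 has {pink, red, blue}, leaving only teal.
Row 2 already has {red, green} and column 3 already has {pink, red, teal, blue}, so row 2, column 3 must be gold.

gold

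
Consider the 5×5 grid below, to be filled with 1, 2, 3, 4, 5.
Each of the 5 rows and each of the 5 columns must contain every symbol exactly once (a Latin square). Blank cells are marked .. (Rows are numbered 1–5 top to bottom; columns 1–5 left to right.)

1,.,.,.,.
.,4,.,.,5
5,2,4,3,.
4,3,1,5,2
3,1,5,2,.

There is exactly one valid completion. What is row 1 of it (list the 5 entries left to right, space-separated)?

1 5 2 4 3

Row 1, column 2: row 1 has {1} and column 2 has {1, 2, 3, 4}, leaving only 5.
Row 1, column 4: row 1 has {1, 5} and column 4 has {2, 3, 5}, leaving only 4.
Row 1, column 5: row 1 has {1, 4, 5} and column 5 has {2, 5}, leaving only 3.
Row 1, column 3: row 1 has {1, 3, 4, 5} and column 3 has {1, 4, 5}, leaving only 2.
So row 1 reads: 1 5 2 4 3.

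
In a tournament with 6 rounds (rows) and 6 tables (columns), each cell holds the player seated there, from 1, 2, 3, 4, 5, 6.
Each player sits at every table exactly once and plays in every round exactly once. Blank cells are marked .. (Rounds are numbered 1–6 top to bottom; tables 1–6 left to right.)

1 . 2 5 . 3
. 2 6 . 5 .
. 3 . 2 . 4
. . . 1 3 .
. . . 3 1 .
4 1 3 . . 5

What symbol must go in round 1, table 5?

Round 2, table 1: round 2 has {2, 5, 6} and table 1 has {1, 4}, leaving only 3.
Round 2, table 4: round 2 has {2, 3, 5, 6} and table 4 has {1, 2, 3, 5}, leaving only 4.
Round 2, table 6: round 2 has {2, 3, 4, 5, 6} and table 6 has {3, 4, 5}, leaving only 1.
Round 3, table 5: round 3 has {2, 3, 4} and table 5 has {1, 3, 5}, leaving only 6.
Round 1 already has {1, 2, 3, 5} and table 5 already has {1, 3, 5, 6}, so round 1, table 5 must be 4.

4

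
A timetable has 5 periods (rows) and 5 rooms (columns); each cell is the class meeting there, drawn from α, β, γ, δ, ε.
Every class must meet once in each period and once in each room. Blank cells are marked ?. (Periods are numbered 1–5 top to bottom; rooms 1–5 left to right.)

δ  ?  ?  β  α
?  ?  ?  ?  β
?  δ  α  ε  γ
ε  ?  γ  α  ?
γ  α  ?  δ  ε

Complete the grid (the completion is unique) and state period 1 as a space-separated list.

δ γ ε β α

Period 1, room 3: period 1 has {α, β, δ} and room 3 has {α, γ}, leaving only ε.
Period 1, room 2: period 1 has {α, β, δ, ε} and room 2 has {α, δ}, leaving only γ.
So period 1 reads: δ γ ε β α.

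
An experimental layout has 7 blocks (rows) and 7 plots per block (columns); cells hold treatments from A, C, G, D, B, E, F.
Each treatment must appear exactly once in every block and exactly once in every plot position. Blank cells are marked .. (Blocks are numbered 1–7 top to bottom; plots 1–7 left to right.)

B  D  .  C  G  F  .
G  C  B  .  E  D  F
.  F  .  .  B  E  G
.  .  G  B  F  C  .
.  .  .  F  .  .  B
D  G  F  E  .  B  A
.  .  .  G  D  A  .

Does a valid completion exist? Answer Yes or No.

No block or plot among the givens repeats a symbol, and propagating forced cells runs into no contradiction.
One valid completion exists (for instance, B D A C G F E / G C B A E D F / A F C D B E G / E A G B F C D / C E D F A G B / D G F E C B A / F B E G D A C).

Yes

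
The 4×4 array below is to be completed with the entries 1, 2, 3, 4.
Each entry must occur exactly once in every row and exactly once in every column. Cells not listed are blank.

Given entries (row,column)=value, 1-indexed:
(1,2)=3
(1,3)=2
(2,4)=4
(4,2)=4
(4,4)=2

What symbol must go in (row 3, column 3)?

4

Row 1, column 4: row 1 has {2, 3} and column 4 has {2, 4}, leaving only 1.
Row 1, column 1: row 1 has {1, 2, 3} and column 1 has {}, leaving only 4.
Row 3, column 4: row 3 has {} and column 4 has {1, 2, 4}, leaving only 3.
Row 3, column 3 is narrowed to {1, 4}.
If it were 1, then row 4, column 3 would be left with no valid symbol.
So row 3, column 3 must be 4.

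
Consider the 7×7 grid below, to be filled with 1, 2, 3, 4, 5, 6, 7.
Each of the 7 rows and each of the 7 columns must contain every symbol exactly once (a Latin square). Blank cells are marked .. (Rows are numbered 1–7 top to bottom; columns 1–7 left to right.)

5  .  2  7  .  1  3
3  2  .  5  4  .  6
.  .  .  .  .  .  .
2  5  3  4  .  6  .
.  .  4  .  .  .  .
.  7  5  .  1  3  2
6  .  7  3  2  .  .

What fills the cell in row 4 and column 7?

Row 1, column 5: row 1 has {1, 2, 3, 5, 7} and column 5 has {1, 2, 4}, leaving only 6.
Row 1, column 2: row 1 has {1, 2, 3, 5, 6, 7} and column 2 has {2, 5, 7}, leaving only 4.
Row 2, column 3: row 2 has {2, 3, 4, 5, 6} and column 3 has {2, 3, 4, 5, 7}, leaving only 1.
Row 2, column 6: row 2 has {1, 2, 3, 4, 5, 6} and column 6 has {1, 3, 6}, leaving only 7.
Row 3, column 3: row 3 has {} and column 3 has {1, 2, 3, 4, 5, 7}, leaving only 6.
Row 4, column 5: row 4 has {2, 3, 4, 5, 6} and column 5 has {1, 2, 4, 6}, leaving only 7.
Row 4 already has {2, 3, 4, 5, 6, 7} and column 7 already has {2, 3, 6}, so row 4, column 7 must be 1.

1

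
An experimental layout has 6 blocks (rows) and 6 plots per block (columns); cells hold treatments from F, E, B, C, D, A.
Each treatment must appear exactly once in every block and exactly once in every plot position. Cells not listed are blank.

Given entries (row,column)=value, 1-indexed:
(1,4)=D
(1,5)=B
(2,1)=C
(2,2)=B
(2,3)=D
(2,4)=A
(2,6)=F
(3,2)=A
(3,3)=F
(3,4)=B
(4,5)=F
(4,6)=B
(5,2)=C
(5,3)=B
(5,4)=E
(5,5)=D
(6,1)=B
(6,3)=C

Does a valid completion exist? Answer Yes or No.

Yes

No block or plot among the givens repeats a symbol, and propagating forced cells runs into no contradiction.
One valid completion exists (for instance, A F E D B C / C B D A E F / D A F B C E / E D A C F B / F C B E D A / B E C F A D).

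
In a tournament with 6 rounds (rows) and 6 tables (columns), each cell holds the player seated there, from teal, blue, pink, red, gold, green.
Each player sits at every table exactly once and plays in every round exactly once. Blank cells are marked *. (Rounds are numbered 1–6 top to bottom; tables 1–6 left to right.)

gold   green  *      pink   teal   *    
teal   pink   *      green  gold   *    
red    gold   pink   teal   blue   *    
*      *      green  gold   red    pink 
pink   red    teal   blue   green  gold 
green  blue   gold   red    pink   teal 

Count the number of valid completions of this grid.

Round 1, table 3: eliminating its round and table leaves {blue, red}.
Round 1, table 6: eliminating its round and table leaves {blue, red}.
Round 2, table 3: eliminating its round and table leaves {blue, red}.
Round 2, table 6: eliminating its round and table leaves {blue, red}.
Round 3, table 6: eliminating its round and table leaves {green}.
Round 4, table 1: eliminating its round and table leaves {blue}.
Round 4, table 2: eliminating its round and table leaves {teal}.
Enumerating the assignments across these blanks that avoid any round or table repeat gives 2 completions.

2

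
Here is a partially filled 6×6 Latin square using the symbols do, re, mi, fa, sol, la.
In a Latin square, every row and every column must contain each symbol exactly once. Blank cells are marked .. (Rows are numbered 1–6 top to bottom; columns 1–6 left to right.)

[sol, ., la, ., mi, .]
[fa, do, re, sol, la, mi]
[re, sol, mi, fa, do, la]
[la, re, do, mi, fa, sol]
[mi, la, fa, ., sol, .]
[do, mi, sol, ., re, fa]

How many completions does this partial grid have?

2

Row 1, column 2: eliminating its row and column leaves {fa}.
Row 1, column 4: eliminating its row and column leaves {do, re}.
Row 1, column 6: eliminating its row and column leaves {do, re}.
Row 5, column 4: eliminating its row and column leaves {do, re}.
Row 5, column 6: eliminating its row and column leaves {do, re}.
Row 6, column 4: eliminating its row and column leaves {la}.
Enumerating the assignments across these blanks that avoid any row or column repeat gives 2 completions.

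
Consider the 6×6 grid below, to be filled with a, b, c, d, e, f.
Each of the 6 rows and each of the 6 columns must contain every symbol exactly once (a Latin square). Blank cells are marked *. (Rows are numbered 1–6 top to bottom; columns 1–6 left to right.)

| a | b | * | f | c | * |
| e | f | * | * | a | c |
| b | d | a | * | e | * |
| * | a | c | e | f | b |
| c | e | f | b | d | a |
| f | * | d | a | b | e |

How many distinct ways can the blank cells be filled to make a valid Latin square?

Row 1, column 3: eliminating its row and column leaves {e}.
Row 1, column 6: eliminating its row and column leaves {d}.
Row 2, column 3: eliminating its row and column leaves {b}.
Row 2, column 4: eliminating its row and column leaves {d}.
Row 3, column 4: eliminating its row and column leaves {c}.
Row 3, column 6: eliminating its row and column leaves {f}.
Row 4, column 1: eliminating its row and column leaves {d}.
Row 6, column 2: eliminating its row and column leaves {c}.
Only one assignment across all blanks avoids any row or column repeat, giving 1 completion.

1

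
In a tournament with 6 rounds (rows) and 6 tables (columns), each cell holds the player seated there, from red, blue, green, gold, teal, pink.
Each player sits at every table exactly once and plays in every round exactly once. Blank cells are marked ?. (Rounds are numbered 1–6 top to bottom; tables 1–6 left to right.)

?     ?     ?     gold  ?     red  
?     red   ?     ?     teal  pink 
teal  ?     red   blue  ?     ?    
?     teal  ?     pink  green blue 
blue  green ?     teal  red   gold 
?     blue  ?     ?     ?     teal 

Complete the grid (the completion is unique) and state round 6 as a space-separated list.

pink blue green red gold teal

Round 1, table 2: round 1 has {red, gold} and table 2 has {red, blue, green, teal}, leaving only pink.
Round 1, table 1: round 1 has {red, gold, pink} and table 1 has {blue, teal}, leaving only green.
Round 1, table 5: round 1 has {red, green, gold, pink} and table 5 has {red, green, teal}, leaving only blue.
Round 1, table 3: round 1 has {red, blue, green, gold, pink} and table 3 has {red}, leaving only teal.
Round 2, table 1: round 2 has {red, teal, pink} and table 1 has {blue, green, teal}, leaving only gold.
Round 2, table 4: round 2 has {red, gold, teal, pink} and table 4 has {blue, gold, teal, pink}, leaving only green.
Round 6, table 4: round 6 has {blue, teal} and table 4 has {blue, green, gold, teal, pink}, leaving only red.
Round 6, table 1: round 6 has {red, blue, teal} and table 1 has {blue, green, gold, teal}, leaving only pink.
Round 6, table 5: round 6 has {red, blue, teal, pink} and table 5 has {red, blue, green, teal}, leaving only gold.
Round 6, table 3: round 6 has {red, blue, gold, teal, pink} and table 3 has {red, teal}, leaving only green.
So round 6 reads: pink blue green red gold teal.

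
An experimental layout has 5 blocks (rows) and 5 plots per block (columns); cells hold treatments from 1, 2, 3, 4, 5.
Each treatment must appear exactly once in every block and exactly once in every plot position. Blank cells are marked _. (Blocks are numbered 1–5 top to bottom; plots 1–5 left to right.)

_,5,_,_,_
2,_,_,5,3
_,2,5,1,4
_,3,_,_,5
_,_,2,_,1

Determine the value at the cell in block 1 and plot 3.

Block 1, plot 5: block 1 has {5} and plot 5 has {1, 3, 4, 5}, leaving only 2.
Block 3, plot 1: block 3 has {1, 2, 4, 5} and plot 1 has {2}, leaving only 3.
Block 5, plot 2: block 5 has {1, 2} and plot 2 has {2, 3, 5}, leaving only 4.
Block 2, plot 2: block 2 has {2, 3, 5} and plot 2 has {2, 3, 4, 5}, leaving only 1.
Block 2, plot 3: block 2 has {1, 2, 3, 5} and plot 3 has {2, 5}, leaving only 4.
Block 4, plot 3: block 4 has {3, 5} and plot 3 has {2, 4, 5}, leaving only 1.
Block 1 already has {2, 5} and plot 3 already has {1, 2, 4, 5}, so block 1, plot 3 must be 3.

3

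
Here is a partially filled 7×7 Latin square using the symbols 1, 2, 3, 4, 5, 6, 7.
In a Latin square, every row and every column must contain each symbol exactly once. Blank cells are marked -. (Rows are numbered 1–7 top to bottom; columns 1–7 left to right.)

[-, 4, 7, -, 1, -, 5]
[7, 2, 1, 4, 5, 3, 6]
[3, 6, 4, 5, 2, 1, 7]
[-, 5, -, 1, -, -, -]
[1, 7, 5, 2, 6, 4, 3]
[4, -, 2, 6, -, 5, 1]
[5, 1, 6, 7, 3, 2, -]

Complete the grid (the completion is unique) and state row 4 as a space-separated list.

Row 4, column 3: row 4 has {1, 5} and column 3 has {1, 2, 4, 5, 6, 7}, leaving only 3.
Row 1, column 4: row 1 has {1, 4, 5, 7} and column 4 has {1, 2, 4, 5, 6, 7}, leaving only 3.
Row 1, column 6: row 1 has {1, 3, 4, 5, 7} and column 6 has {1, 2, 3, 4, 5}, leaving only 6.
Row 4, column 6: row 4 has {1, 3, 5} and column 6 has {1, 2, 3, 4, 5, 6}, leaving only 7.
Row 4, column 5: row 4 has {1, 3, 5, 7} and column 5 has {1, 2, 3, 5, 6}, leaving only 4.
Row 4, column 7: row 4 has {1, 3, 4, 5, 7} and column 7 has {1, 3, 5, 6, 7}, leaving only 2.
Row 4, column 1: row 4 has {1, 2, 3, 4, 5, 7} and column 1 has {1, 3, 4, 5, 7}, leaving only 6.
So row 4 reads: 6 5 3 1 4 7 2.

6 5 3 1 4 7 2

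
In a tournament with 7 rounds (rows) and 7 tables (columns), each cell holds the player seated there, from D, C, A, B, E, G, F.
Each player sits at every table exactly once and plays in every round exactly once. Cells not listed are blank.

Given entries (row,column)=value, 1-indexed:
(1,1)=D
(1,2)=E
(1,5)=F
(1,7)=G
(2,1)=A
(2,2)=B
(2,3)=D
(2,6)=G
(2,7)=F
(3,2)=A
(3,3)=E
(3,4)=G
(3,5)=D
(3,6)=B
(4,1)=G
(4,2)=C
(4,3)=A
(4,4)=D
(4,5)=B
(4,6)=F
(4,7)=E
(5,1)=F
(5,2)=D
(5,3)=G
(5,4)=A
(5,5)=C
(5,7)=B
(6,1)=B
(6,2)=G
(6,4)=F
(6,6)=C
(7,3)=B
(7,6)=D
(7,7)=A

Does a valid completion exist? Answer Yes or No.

Round 6, table 3: round 6 together with table 3 already contain {D, C, A, B, E, G, F} — every symbol — so nothing can go there. The grid has no valid completion.

No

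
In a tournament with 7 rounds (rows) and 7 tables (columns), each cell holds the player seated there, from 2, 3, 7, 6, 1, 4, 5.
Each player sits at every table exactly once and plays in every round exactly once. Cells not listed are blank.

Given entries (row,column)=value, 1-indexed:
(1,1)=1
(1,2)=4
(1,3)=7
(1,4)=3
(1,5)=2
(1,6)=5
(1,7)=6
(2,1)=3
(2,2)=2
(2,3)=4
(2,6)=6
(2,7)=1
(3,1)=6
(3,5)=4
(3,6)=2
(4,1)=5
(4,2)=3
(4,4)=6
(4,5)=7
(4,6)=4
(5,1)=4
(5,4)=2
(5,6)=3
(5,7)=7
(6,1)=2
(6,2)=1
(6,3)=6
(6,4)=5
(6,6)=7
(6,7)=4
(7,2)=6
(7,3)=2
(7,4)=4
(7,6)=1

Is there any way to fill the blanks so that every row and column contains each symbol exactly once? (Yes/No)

Round 2, table 4: round 2 has {2, 3, 6, 1, 4} and table 4 has {2, 3, 6, 4, 5}, so it must be 7.
Round 2, table 5: round 2 has {2, 3, 7, 6, 1, 4} and table 5 has {2, 7, 4}, so it must be 5.
Round 3, table 4: round 3 has {2, 6, 4} and table 4 has {2, 3, 7, 6, 4, 5}, so it must be 1.
Round 4, table 3: round 4 has {3, 7, 6, 4, 5} and table 3 has {2, 7, 6, 4}, so it must be 1.
Round 4, table 7: round 4 has {3, 7, 6, 1, 4, 5} and table 7 has {7, 6, 1, 4}, so it must be 2.
Round 5, table 2: round 5 has {2, 3, 7, 4} and table 2 has {2, 3, 6, 1, 4}, so it must be 5.
Now round 5, table 3: round 5 together with table 3 already contain {2, 3, 7, 6, 1, 4, 5} — every symbol — so nothing can go there. The grid has no valid completion.

No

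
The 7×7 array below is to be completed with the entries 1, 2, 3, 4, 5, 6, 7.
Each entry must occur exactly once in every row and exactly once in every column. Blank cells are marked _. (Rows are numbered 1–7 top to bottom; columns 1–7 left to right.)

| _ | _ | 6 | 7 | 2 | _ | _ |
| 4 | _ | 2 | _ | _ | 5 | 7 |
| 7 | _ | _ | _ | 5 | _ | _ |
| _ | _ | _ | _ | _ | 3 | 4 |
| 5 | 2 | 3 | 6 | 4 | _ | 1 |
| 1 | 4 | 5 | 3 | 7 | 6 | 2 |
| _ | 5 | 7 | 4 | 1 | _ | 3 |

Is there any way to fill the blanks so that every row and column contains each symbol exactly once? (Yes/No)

Yes

No row or column among the givens repeats a symbol, and propagating forced cells runs into no contradiction.
One valid completion exists (for instance, 3 1 6 7 2 4 5 / 4 6 2 1 3 5 7 / 7 3 4 2 5 1 6 / 2 7 1 5 6 3 4 / 5 2 3 6 4 7 1 / 1 4 5 3 7 6 2 / 6 5 7 4 1 2 3).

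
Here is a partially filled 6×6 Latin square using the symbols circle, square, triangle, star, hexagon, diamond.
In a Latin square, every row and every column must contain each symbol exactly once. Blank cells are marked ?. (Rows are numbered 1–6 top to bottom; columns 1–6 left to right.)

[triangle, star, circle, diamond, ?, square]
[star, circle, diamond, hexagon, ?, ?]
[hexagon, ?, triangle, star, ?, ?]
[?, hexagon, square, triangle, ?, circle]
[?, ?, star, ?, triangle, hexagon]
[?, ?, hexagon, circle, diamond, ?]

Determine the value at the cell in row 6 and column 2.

triangle

Row 1, column 5: row 1 has {circle, square, triangle, star, diamond} and column 5 has {triangle, diamond}, leaving only hexagon.
Row 2, column 5: row 2 has {circle, star, hexagon, diamond} and column 5 has {triangle, hexagon, diamond}, leaving only square.
Row 2, column 6: row 2 has {circle, square, star, hexagon, diamond} and column 6 has {circle, square, hexagon}, leaving only triangle.
Row 3, column 5: row 3 has {triangle, star, hexagon} and column 5 has {square, triangle, hexagon, diamond}, leaving only circle.
Row 3, column 6: row 3 has {circle, triangle, star, hexagon} and column 6 has {circle, square, triangle, hexagon}, leaving only diamond.
Row 3, column 2: row 3 has {circle, triangle, star, hexagon, diamond} and column 2 has {circle, star, hexagon}, leaving only square.
Row 6 already has {circle, hexagon, diamond} and column 2 already has {circle, square, star, hexagon}, so row 6, column 2 must be triangle.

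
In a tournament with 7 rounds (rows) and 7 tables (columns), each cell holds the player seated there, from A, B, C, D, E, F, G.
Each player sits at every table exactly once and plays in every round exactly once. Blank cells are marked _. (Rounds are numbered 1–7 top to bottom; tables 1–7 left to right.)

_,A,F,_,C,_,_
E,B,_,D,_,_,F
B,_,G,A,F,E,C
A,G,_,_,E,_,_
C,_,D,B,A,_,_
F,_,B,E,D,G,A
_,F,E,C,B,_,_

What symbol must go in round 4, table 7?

B

Round 1, table 4: round 1 has {A, C, F} and table 4 has {A, B, C, D, E}, leaving only G.
Round 1, table 1: round 1 has {A, C, F, G} and table 1 has {A, B, C, E, F}, leaving only D.
Round 1, table 6: round 1 has {A, C, D, F, G} and table 6 has {E, G}, leaving only B.
Round 1, table 7: round 1 has {A, B, C, D, F, G} and table 7 has {A, C, F}, leaving only E.
Round 2, table 5: round 2 has {B, D, E, F} and table 5 has {A, B, C, D, E, F}, leaving only G.
Round 3, table 2: round 3 has {A, B, C, E, F, G} and table 2 has {A, B, F, G}, leaving only D.
Round 4, table 3: round 4 has {A, E, G} and table 3 has {B, D, E, F, G}, leaving only C.
Round 2, table 3: round 2 has {B, D, E, F, G} and table 3 has {B, C, D, E, F, G}, leaving only A.
Round 2, table 6: round 2 has {A, B, D, E, F, G} and table 6 has {B, E, G}, leaving only C.
Round 4, table 4: round 4 has {A, C, E, G} and table 4 has {A, B, C, D, E, G}, leaving only F.
Round 4, table 6: round 4 has {A, C, E, F, G} and table 6 has {B, C, E, G}, leaving only D.
Round 4 already has {A, C, D, E, F, G} and table 7 already has {A, C, E, F}, so round 4, table 7 must be B.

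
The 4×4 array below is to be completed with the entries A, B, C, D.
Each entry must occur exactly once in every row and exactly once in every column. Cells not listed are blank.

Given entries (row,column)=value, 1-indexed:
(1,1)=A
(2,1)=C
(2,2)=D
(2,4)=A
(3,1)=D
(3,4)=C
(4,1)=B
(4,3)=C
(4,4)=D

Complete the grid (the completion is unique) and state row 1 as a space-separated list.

Row 1, column 4: row 1 has {A} and column 4 has {A, C, D}, leaving only B.
Row 1, column 2: row 1 has {A, B} and column 2 has {D}, leaving only C.
Row 1, column 3: row 1 has {A, B, C} and column 3 has {C}, leaving only D.
So row 1 reads: A C D B.

A C D B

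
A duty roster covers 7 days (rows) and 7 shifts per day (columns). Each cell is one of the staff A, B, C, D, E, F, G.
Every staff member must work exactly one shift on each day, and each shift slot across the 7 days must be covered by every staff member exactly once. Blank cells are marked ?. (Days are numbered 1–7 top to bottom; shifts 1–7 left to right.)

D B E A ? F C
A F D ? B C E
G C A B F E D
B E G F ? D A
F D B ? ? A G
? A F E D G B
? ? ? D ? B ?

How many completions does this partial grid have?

Day 1, shift 5: eliminating its day and shift leaves {G}.
Day 2, shift 4: eliminating its day and shift leaves {G}.
Day 4, shift 5: eliminating its day and shift leaves {C}.
Day 5, shift 4: eliminating its day and shift leaves {C}.
Day 5, shift 5: eliminating its day and shift leaves {C, E}.
Day 6, shift 1: eliminating its day and shift leaves {C}.
Day 7, shift 1: eliminating its day and shift leaves {C, E}.
Day 7, shift 2: eliminating its day and shift leaves {G}.
Day 7, shift 3: eliminating its day and shift leaves {C}.
Day 7, shift 5: eliminating its day and shift leaves {A, C, E, G}.
Day 7, shift 7: eliminating its day and shift leaves {F}.
Only one assignment across all blanks avoids any day or shift repeat, giving 1 completion.

1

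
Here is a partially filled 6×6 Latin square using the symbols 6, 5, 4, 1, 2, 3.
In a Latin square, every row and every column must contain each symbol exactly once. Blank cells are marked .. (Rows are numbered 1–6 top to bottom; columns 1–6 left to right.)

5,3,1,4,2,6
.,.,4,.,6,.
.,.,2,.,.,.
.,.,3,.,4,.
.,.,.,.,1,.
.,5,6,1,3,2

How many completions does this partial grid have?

Row 2, column 1: eliminating its row and column leaves {1, 2, 3}.
Row 2, column 2: eliminating its row and column leaves {1, 2}.
Row 2, column 4: eliminating its row and column leaves {5, 2, 3}.
Row 2, column 6: eliminating its row and column leaves {5, 1, 3}.
Row 3, column 1: eliminating its row and column leaves {6, 4, 1, 3}.
Row 3, column 2: eliminating its row and column leaves {6, 4, 1}.
Row 3, column 4: eliminating its row and column leaves {6, 5, 3}.
Row 3, column 5: eliminating its row and column leaves {5}.
Row 3, column 6: eliminating its row and column leaves {5, 4, 1, 3}.
Row 4, column 1: eliminating its row and column leaves {6, 1, 2}.
Row 4, column 2: eliminating its row and column leaves {6, 1, 2}.
Row 4, column 4: eliminating its row and column leaves {6, 5, 2}.
Row 4, column 6: eliminating its row and column leaves {5, 1}.
Row 5, column 1: eliminating its row and column leaves {6, 4, 2, 3}.
Row 5, column 2: eliminating its row and column leaves {6, 4, 2}.
Row 5, column 3: eliminating its row and column leaves {5}.
Row 5, column 4: eliminating its row and column leaves {6, 5, 2, 3}.
Row 5, column 6: eliminating its row and column leaves {5, 4, 3}.
Row 6, column 1: eliminating its row and column leaves {4}.
Enumerating the assignments across these blanks that avoid any row or column repeat gives 14 completions.

14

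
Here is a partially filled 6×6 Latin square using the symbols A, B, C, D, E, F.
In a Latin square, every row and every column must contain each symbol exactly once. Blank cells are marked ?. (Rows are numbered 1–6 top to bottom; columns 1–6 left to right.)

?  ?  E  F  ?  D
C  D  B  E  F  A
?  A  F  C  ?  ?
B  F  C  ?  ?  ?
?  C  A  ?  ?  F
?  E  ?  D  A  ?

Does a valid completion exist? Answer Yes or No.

Row 6, column 3: row 6 together with column 3 already contain {A, B, C, D, E, F} — every symbol — so nothing can go there. The grid has no valid completion.

No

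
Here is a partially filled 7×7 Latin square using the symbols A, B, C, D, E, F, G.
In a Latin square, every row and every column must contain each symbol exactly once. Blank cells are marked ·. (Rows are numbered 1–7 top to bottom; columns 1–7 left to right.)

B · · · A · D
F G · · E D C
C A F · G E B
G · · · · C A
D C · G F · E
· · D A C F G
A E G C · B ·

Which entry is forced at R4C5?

B

Row 1, column 2: row 1 has {A, B, D} and column 2 has {A, C, E, G}, leaving only F.
Row 1, column 4: row 1 has {A, B, D, F} and column 4 has {A, C, G}, leaving only E.
Row 1, column 3: row 1 has {A, B, D, E, F} and column 3 has {D, F, G}, leaving only C.
Row 1, column 6: row 1 has {A, B, C, D, E, F} and column 6 has {B, C, D, E, F}, leaving only G.
Row 2, column 4: row 2 has {C, D, E, F, G} and column 4 has {A, C, E, G}, leaving only B.
Row 2, column 3: row 2 has {B, C, D, E, F, G} and column 3 has {C, D, F, G}, leaving only A.
Row 3, column 4: row 3 has {A, B, C, E, F, G} and column 4 has {A, B, C, E, G}, leaving only D.
Row 4, column 4: row 4 has {A, C, G} and column 4 has {A, B, C, D, E, G}, leaving only F.
Row 5, column 3: row 5 has {C, D, E, F, G} and column 3 has {A, C, D, F, G}, leaving only B.
Row 4, column 3: row 4 has {A, C, F, G} and column 3 has {A, B, C, D, F, G}, leaving only E.
Row 5, column 6: row 5 has {B, C, D, E, F, G} and column 6 has {B, C, D, E, F, G}, leaving only A.
Row 6, column 1: row 6 has {A, C, D, F, G} and column 1 has {A, B, C, D, F, G}, leaving only E.
Row 6, column 2: row 6 has {A, C, D, E, F, G} and column 2 has {A, C, E, F, G}, leaving only B.
Row 4, column 2: row 4 has {A, C, E, F, G} and column 2 has {A, B, C, E, F, G}, leaving only D.
Row 4 already has {A, C, D, E, F, G} and column 5 already has {A, C, E, F, G}, so row 4, column 5 must be B.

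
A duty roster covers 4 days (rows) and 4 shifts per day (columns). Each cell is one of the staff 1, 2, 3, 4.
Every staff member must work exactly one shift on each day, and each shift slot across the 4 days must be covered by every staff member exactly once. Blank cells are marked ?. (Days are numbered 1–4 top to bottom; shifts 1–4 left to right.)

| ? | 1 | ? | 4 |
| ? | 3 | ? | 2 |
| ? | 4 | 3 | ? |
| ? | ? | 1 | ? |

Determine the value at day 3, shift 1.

2

Day 1, shift 3: day 1 has {1, 4} and shift 3 has {1, 3}, leaving only 2.
Day 1, shift 1: day 1 has {1, 2, 4} and shift 1 has {}, leaving only 3.
Day 2, shift 3: day 2 has {2, 3} and shift 3 has {1, 2, 3}, leaving only 4.
Day 2, shift 1: day 2 has {2, 3, 4} and shift 1 has {3}, leaving only 1.
Day 3 already has {3, 4} and shift 1 already has {1, 3}, so day 3, shift 1 must be 2.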